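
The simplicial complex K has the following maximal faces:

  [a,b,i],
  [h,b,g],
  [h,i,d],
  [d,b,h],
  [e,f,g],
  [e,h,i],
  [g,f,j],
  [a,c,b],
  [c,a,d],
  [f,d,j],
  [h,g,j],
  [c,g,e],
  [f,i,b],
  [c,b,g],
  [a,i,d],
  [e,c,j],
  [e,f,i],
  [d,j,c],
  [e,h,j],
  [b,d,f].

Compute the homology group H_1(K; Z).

H_1 = Z ⊕ Z/2.

We work with the vertex ordering a < b < c < d < e < f < g < h < i < j. The simplices of K, each written with vertices in increasing order, are:

  0-simplices (10): a, b, c, d, e, f, g, h, i, j
  1-simplices (30): ab, ac, ad, ai, bc, bd, bf, bg, bh, bi, cd, ce, cg, cj, df, dh, di, dj, ef, eg, eh, ei, ej, fg, fi, fj, gh, gj, hi, hj
  2-simplices (20): abc, abi, acd, adi, bcg, bdf, bdh, bfi, bgh, cdj, ceg, cej, dfj, dhi, efg, efi, ehi, ehj, fgj, ghj

so the chain groups are C_0 ≅ Z^10, C_1 ≅ Z^30, C_2 ≅ Z^20.

The boundary map ∂_1: C_1 → C_0 sends each edge [p,q] (with p < q) to q − p.
As a 10×30 matrix over Z this has rank 9, with invariant factors (1,1,1,1,1,1,1,1,1).

∂_2: C_2 → C_1 maps a triangle to the signed sum of its edges. For instance
  ∂ceg = eg − cg + ce,
  ∂abi = bi − ai + ab.
As a 30×20 matrix over Z this has rank 20, with invariant factors (1,1,1,1,1,1,1,1,1,1,1,1,1,1,1,1,1,1,1,2).

Reading off H_k = ker ∂_k / im ∂_{k+1}:

  H_1: rank ker ∂_1 − rank ∂_2 = (30 − 9) − 20 = 1, and ∂_2 has invariant factor 2 > 1, so H_1 ≅ Z ⊕ Z/2.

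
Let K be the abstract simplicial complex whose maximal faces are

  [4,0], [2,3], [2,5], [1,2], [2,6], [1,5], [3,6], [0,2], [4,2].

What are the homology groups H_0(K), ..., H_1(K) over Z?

Take the total order 0 < 1 < 2 < 3 < 4 < 5 < 6 on the vertex set. Then K (dimension 1) consists of the simplices:

  0-simplices (7): [0], [1], [2], [3], [4], [5], [6]
  1-simplices (9): [0,2], [0,4], [1,2], [1,5], [2,3], [2,4], [2,5], [2,6], [3,6]

giving chain groups C_0 ≅ Z^7, C_1 ≅ Z^9.

The boundary map ∂_1: C_1 → C_0 sends each edge [p,q] (with p < q) to q − p. For instance
  ∂[2,3] = [3] − [2].
As a 7×9 matrix over Z this has rank 6, with invariant factors (1,1,1,1,1,1).

From H_k ≅ ker(∂_k) / im(∂_{k+1}) we obtain:

  H_0: rank C_0 − rank ∂_1 = 7 − 6 = 1, and the invariant factors of ∂_1 are all 1, so H_0 ≅ Z.
  H_1: rank ker ∂_1 − rank ∂_2 = (9 − 6) − 0 = 3, and there is no ∂_2, so H_1 ≅ Z^3.

As a check, the Euler characteristic is 7 − 9 = -2, which agrees with 1 − 3 = -2.
(K is a triangulation of a wedge of 3 circles.)

H_0 = Z,  H_1 = Z^3.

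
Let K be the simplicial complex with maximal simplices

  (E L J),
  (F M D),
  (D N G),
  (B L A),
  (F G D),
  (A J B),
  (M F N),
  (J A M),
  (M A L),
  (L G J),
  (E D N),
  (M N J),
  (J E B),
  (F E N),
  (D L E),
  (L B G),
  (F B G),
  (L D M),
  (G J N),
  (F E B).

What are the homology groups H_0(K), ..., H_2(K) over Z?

Fix the vertex order A < B < D < E < F < G < J < L < M < N and write every simplex with vertices in increasing order. Then dim K = 2 and the simplices of K are:

  0-simplices (10): A, B, D, E, F, G, J, L, M, N
  1-simplices (30): AB, AJ, AL, AM, BE, BF, BG, BJ, BL, DE, DF, DG, DL, DM, DN, EF, EJ, EL, EN, FG, FM, FN, GJ, GL, GN, JL, JM, JN, LM, MN
  2-simplices (20): ABJ, ABL, AJM, ALM, BEF, BEJ, BFG, BGL, DEL, DEN, DFG, DFM, DGN, DLM, EFN, EJL, FMN, GJL, GJN, JMN

giving chain groups C_0 ≅ Z^10, C_1 ≅ Z^30, C_2 ≅ Z^20.

The boundary map ∂_1: C_1 → C_0 maps an edge to its endpoints' difference, ∂[p,q] = q − p. For instance
  ∂DM = M − D.
As a 10×30 matrix over Z this has rank 9, with invariant factors (1,1,1,1,1,1,1,1,1).

∂_2: C_2 → C_1 sends each 2-simplex [p,q,r] to [q,r] − [p,r] + [p,q]. For instance
  ∂ALM = LM − AM + AL,
  ∂DGN = GN − DN + DG.
The 30×20 boundary matrix has rank 20 and Smith normal form diag(1,1,1,1,1,1,1,1,1,1,1,1,1,1,1,1,1,1,1,2).

Reading off H_k = ker ∂_k / im ∂_{k+1}:

  H_0: rank C_0 − rank ∂_1 = 10 − 9 = 1, and the invariant factors of ∂_1 are all 1, so H_0 = Z.
  H_1: rank ker ∂_1 − rank ∂_2 = (30 − 9) − 20 = 1, and ∂_2 has invariant factor 2 > 1, so H_1 = Z ⊕ Z/2.
  H_2: rank ker ∂_2 − rank ∂_3 = (20 − 20) − 0 = 0, and there is no ∂_3, so H_2 = 0.

H_0 ≅ Z,  H_1 ≅ Z ⊕ Z/2,  H_2 = 0.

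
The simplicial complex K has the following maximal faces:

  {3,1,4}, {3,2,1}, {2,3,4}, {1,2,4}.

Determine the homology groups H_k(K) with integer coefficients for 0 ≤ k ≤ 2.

H_0 = Z,  H_1 = 0,  H_2 = Z.

K has 4 vertices, 6 edges, 4 triangles.
rank ∂_0 = 0, rank ∂_1 = 3 ⇒ b_0 = 4 − 0 − 3 = 1; all invariant factors of ∂_1 are 1 so no torsion. So H_0 ≅ Z.
rank ∂_1 = 3, rank ∂_2 = 3 ⇒ b_1 = 6 − 3 − 3 = 0; all invariant factors of ∂_2 are 1 so no torsion. So H_1 ≅ 0.
rank ∂_2 = 3, rank ∂_3 = 0 ⇒ b_2 = 4 − 3 − 0 = 1. So H_2 ≅ Z.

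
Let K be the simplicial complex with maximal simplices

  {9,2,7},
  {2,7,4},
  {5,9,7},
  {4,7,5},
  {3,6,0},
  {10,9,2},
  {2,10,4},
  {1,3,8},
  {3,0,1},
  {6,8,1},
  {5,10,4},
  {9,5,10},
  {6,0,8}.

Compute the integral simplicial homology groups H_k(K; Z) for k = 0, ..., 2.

H_0 = Z^2,  H_1 = Z,  H_2 = Z.

We work with the vertex ordering 0 < 1 < 2 < 3 < 4 < 5 < 6 < 7 < 8 < 9 < 10. The simplices of K, each written with vertices in increasing order, are:

  0-simplices (11): [0], [1], [2], [3], [4], [5], [6], [7], [8], [9], [10]
  1-simplices (22): [0,1], [0,3], [0,6], [0,8], [1,3], [1,6], [1,8], [2,4], [2,7], [2,9], [2,10], [3,6], [3,8], [4,5], [4,7], [4,10], [5,7], [5,9], [5,10], [6,8], [7,9], [9,10]
  2-simplices (13): [0,1,3], [0,3,6], [0,6,8], [1,3,8], [1,6,8], [2,4,7], [2,4,10], [2,7,9], [2,9,10], [4,5,7], [4,5,10], [5,7,9], [5,9,10]

giving chain groups C_0 ≅ Z^11, C_1 ≅ Z^22, C_2 ≅ Z^13.

∂_1: C_1 → C_0 sends each edge [p,q] (with p < q) to q − p. For instance
  ∂[4,10] = [10] − [4].
The resulting 11×22 matrix has rank 9, and its Smith normal form has invariant factors (1,1,1,1,1,1,1,1,1).

Boundary ∂_2: C_2 → C_1 acts by ∂[p,q,r] = [q,r] − [p,r] + [p,q]. For instance
  ∂[4,5,7] = [5,7] − [4,7] + [4,5],
  ∂[4,5,10] = [5,10] − [4,10] + [4,5].
The 22×13 boundary matrix has rank 12 and Smith normal form diag(1,1,1,1,1,1,1,1,1,1,1,1).

Reading off H_k = ker ∂_k / im ∂_{k+1}:

  H_0: rank C_0 − rank ∂_1 = 11 − 9 = 2, and the invariant factors of ∂_1 are all 1, so H_0 ≅ Z^2.
  H_1: rank ker ∂_1 − rank ∂_2 = (22 − 9) − 12 = 1, and the invariant factors of ∂_2 are all 1, so H_1 ≅ Z.
  H_2: rank ker ∂_2 − rank ∂_3 = (13 − 12) − 0 = 1, and there is no ∂_3, so H_2 ≅ Z.

As a check, the Euler characteristic is 11 − 22 + 13 = 2, which agrees with 2 − 1 + 1 = 2.
(K is a triangulation of the disjoint union of the 2-sphere S^2 and the Möbius band.)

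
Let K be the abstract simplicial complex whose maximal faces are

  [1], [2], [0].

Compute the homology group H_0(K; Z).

Take the total order 0 < 1 < 2 on the vertex set. Then K (dimension 0) consists of the simplices:

  0-simplices (3): [0], [1], [2]

Hence C_0 ≅ Z^3.

Now H_k = ker ∂_k / im ∂_{k+1}, so:

  H_0: rank C_0 − rank ∂_1 = 3 − 0 = 3, and there is no ∂_1, so H_0 = Z^3.

(K is a triangulation of a set of 3 points.)

H_0 ≅ Z^3.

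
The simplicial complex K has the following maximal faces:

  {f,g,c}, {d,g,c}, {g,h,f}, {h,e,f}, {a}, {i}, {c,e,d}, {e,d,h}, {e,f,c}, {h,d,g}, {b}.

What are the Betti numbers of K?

Take the total order a < b < c < d < e < f < g < h < i on the vertex set. Then K (dimension 2) consists of the simplices:

  0-simplices (9): a, b, c, d, e, f, g, h, i
  1-simplices (12): cd, ce, cf, cg, de, dg, dh, ef, eh, fg, fh, gh
  2-simplices (8): cde, cdg, cef, cfg, deh, dgh, efh, fgh

giving chain groups C_0 ≅ Z^9, C_1 ≅ Z^12, C_2 ≅ Z^8.

Boundary ∂_1: C_1 → C_0 sends each edge [p,q] (with p < q) to q − p. For instance
  ∂eh = h − e.
The resulting 9×12 matrix has rank 5, and its Smith normal form has invariant factors (1,1,1,1,1).

Boundary ∂_2: C_2 → C_1 maps a triangle to the signed sum of its edges. For instance
  ∂cde = de − ce + cd,
  ∂cdg = dg − cg + cd.
The resulting 12×8 matrix has rank 7, and its Smith normal form has invariant factors (1,1,1,1,1,1,1).

From H_k ≅ ker(∂_k) / im(∂_{k+1}) we obtain:

  H_0: rank C_0 − rank ∂_1 = 9 − 5 = 4, and the invariant factors of ∂_1 are all 1, so H_0 ≅ Z^4.
  H_1: rank ker ∂_1 − rank ∂_2 = (12 − 5) − 7 = 0, and the invariant factors of ∂_2 are all 1, so H_1 ≅ 0.
  H_2: rank ker ∂_2 − rank ∂_3 = (8 − 7) − 0 = 1, and there is no ∂_3, so H_2 ≅ Z.

As a check, the Euler characteristic is 9 − 12 + 8 = 5, which agrees with 4 − 0 + 1 = 5.

Hence the Betti numbers are b_0 = 4, b_1 = 0, b_2 = 1.

b_0 = 4, b_1 = 0, b_2 = 1.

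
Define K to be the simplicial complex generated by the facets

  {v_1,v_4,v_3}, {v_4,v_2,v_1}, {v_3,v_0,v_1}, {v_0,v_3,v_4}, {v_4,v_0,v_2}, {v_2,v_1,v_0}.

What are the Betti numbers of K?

b_0 = 1, b_1 = 0, b_2 = 1.

Order the vertices as v_0 < v_1 < v_2 < v_3 < v_4. Listing each simplex with vertices in this order, K has dimension 2 with simplices:

  0-simplices (5): [v_0], [v_1], [v_2], [v_3], [v_4]
  1-simplices (9): [v_0,v_1], [v_0,v_2], [v_0,v_3], [v_0,v_4], [v_1,v_2], [v_1,v_3], [v_1,v_4], [v_2,v_4], [v_3,v_4]
  2-simplices (6): [v_0,v_1,v_2], [v_0,v_1,v_3], [v_0,v_2,v_4], [v_0,v_3,v_4], [v_1,v_2,v_4], [v_1,v_3,v_4]

giving chain groups C_0 ≅ Z^5, C_1 ≅ Z^9, C_2 ≅ Z^6.

Boundary ∂_1: C_1 → C_0 maps an edge to its endpoints' difference, ∂[p,q] = q − p.
The 5×9 boundary matrix has rank 4 and Smith normal form diag(1,1,1,1).

Boundary ∂_2: C_2 → C_1 maps a triangle to the signed sum of its edges. For instance
  ∂[v_0,v_3,v_4] = [v_3,v_4] − [v_0,v_4] + [v_0,v_3],
  ∂[v_1,v_2,v_4] = [v_2,v_4] − [v_1,v_4] + [v_1,v_2].
This gives a 9×6 integer matrix of rank 5; reducing to Smith normal form yields diagonal entries (1,1,1,1,1).

Reading off H_k = ker ∂_k / im ∂_{k+1}:

  H_0: rank C_0 − rank ∂_1 = 5 − 4 = 1, and the invariant factors of ∂_1 are all 1, so H_0 ≅ Z.
  H_1: rank ker ∂_1 − rank ∂_2 = (9 − 4) − 5 = 0, and the invariant factors of ∂_2 are all 1, so H_1 ≅ 0.
  H_2: rank ker ∂_2 − rank ∂_3 = (6 − 5) − 0 = 1, and there is no ∂_3, so H_2 ≅ Z.

Hence the Betti numbers are b_0 = 1, b_1 = 0, b_2 = 1.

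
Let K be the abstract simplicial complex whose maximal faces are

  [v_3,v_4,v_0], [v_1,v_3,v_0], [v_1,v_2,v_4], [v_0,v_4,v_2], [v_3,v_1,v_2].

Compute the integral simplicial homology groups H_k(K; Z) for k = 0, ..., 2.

Take the total order v_0 < v_1 < v_2 < v_3 < v_4 on the vertex set. Then K (dimension 2) consists of the simplices:

  0-simplices (5): [v_0], [v_1], [v_2], [v_3], [v_4]
  1-simplices (10): [v_0,v_1], [v_0,v_2], [v_0,v_3], [v_0,v_4], [v_1,v_2], [v_1,v_3], [v_1,v_4], [v_2,v_3], [v_2,v_4], [v_3,v_4]
  2-simplices (5): [v_0,v_1,v_3], [v_0,v_2,v_4], [v_0,v_3,v_4], [v_1,v_2,v_3], [v_1,v_2,v_4]

giving chain groups C_0 ≅ Z^5, C_1 ≅ Z^10, C_2 ≅ Z^5.

Boundary ∂_1: C_1 → C_0 is given by ∂[p,q] = [q] − [p].
The 5×10 boundary matrix has rank 4 and Smith normal form diag(1,1,1,1).

The boundary map ∂_2: C_2 → C_1 maps a triangle to the signed sum of its edges. For instance
  ∂[v_0,v_3,v_4] = [v_3,v_4] − [v_0,v_4] + [v_0,v_3],
  ∂[v_1,v_2,v_4] = [v_2,v_4] − [v_1,v_4] + [v_1,v_2].
The resulting 10×5 matrix has rank 5, and its Smith normal form has invariant factors (1,1,1,1,1).

Reading off H_k = ker ∂_k / im ∂_{k+1}:

  H_0: rank C_0 − rank ∂_1 = 5 − 4 = 1, and the invariant factors of ∂_1 are all 1, so H_0 = Z.
  H_1: rank ker ∂_1 − rank ∂_2 = (10 − 4) − 5 = 1, and the invariant factors of ∂_2 are all 1, so H_1 = Z.
  H_2: rank ker ∂_2 − rank ∂_3 = (5 − 5) − 0 = 0, and there is no ∂_3, so H_2 = 0.

As a check, the Euler characteristic is 5 − 10 + 5 = 0, which agrees with 1 − 1 + 0 = 0.

H_0 = Z,  H_1 = Z,  H_2 = 0.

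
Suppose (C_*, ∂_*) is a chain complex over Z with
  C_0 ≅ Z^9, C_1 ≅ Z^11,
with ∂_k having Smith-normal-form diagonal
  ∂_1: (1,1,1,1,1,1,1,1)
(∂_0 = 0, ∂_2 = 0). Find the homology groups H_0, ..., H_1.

H_0: b_0 = 9 − 0 − 8 = 1; torsion from ∂_1 factors > 1: none. So H_0 = Z.
H_1: b_1 = 11 − 8 − 0 = 3; torsion from ∂_2 factors > 1: none. So H_1 = Z^3.

H_0 = Z,  H_1 = Z^3.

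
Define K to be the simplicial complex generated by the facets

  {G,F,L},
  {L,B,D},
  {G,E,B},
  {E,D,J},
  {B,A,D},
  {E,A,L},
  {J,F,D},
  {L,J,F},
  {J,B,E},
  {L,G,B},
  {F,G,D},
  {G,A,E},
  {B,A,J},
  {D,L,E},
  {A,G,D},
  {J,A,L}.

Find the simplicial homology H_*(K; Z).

Order the vertices as A < B < D < E < F < G < J < L. Listing each simplex with vertices in this order, K has dimension 2 with simplices:

  0-simplices (8): A, B, D, E, F, G, J, L
  1-simplices (24): AB, AD, AE, AG, AJ, AL, BD, BE, BG, BJ, BL, DE, DF, DG, DJ, DL, EG, EJ, EL, FG, FJ, FL, GL, JL
  2-simplices (16): ABD, ABJ, ADG, AEG, AEL, AJL, BDL, BEG, BEJ, BGL, DEJ, DEL, DFG, DFJ, FGL, FJL

so the chain groups are C_0 ≅ Z^8, C_1 ≅ Z^24, C_2 ≅ Z^16.

Boundary ∂_1: C_1 → C_0 sends each edge [p,q] (with p < q) to q − p. For instance
  ∂BL = L − B.
The resulting 8×24 matrix has rank 7, and its Smith normal form has invariant factors (1,1,1,1,1,1,1).

Boundary ∂_2: C_2 → C_1 sends each 2-simplex [p,q,r] to [q,r] − [p,r] + [p,q]. For instance
  ∂ABJ = BJ − AJ + AB,
  ∂BEJ = EJ − BJ + BE.
This gives a 24×16 integer matrix of rank 15; reducing to Smith normal form yields diagonal entries (1,1,1,1,1,1,1,1,1,1,1,1,1,1,1).

From H_k ≅ ker(∂_k) / im(∂_{k+1}) we obtain:

  H_0: rank C_0 − rank ∂_1 = 8 − 7 = 1, and the invariant factors of ∂_1 are all 1, so H_0 ≅ Z.
  H_1: rank ker ∂_1 − rank ∂_2 = (24 − 7) − 15 = 2, and the invariant factors of ∂_2 are all 1, so H_1 ≅ Z^2.
  H_2: rank ker ∂_2 − rank ∂_3 = (16 − 15) − 0 = 1, and there is no ∂_3, so H_2 ≅ Z.

(K is a triangulation of the torus T^2.)

H_0 ≅ Z,  H_1 ≅ Z^2,  H_2 ≅ Z.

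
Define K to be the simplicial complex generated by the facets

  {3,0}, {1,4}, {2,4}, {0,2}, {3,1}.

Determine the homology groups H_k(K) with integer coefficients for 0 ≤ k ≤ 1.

H_0 = Z,  H_1 = Z.

We work with the vertex ordering 0 < 1 < 2 < 3 < 4. The simplices of K, each written with vertices in increasing order, are:

  0-simplices (5): [0], [1], [2], [3], [4]
  1-simplices (5): [0,2], [0,3], [1,3], [1,4], [2,4]

so the chain groups are C_0 ≅ Z^5, C_1 ≅ Z^5.

∂_1: C_1 → C_0 sends each edge [p,q] (with p < q) to q − p. For instance
  ∂[0,3] = [3] − [0].
As a 5×5 matrix over Z this has rank 4, with invariant factors (1,1,1,1).

Now H_k = ker ∂_k / im ∂_{k+1}, so:

  H_0: rank C_0 − rank ∂_1 = 5 − 4 = 1, and the invariant factors of ∂_1 are all 1, so H_0 = Z.
  H_1: rank ker ∂_1 − rank ∂_2 = (5 − 4) − 0 = 1, and there is no ∂_2, so H_1 = Z.

As a check, the Euler characteristic is 5 − 5 = 0, which agrees with 1 − 1 = 0.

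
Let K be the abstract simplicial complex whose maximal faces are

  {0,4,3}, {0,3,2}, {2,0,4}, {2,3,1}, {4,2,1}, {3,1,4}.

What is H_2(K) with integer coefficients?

H_2 = Z.

Fix the vertex order 0 < 1 < 2 < 3 < 4 and write every simplex with vertices in increasing order. Then dim K = 2 and the simplices of K are:

  0-simplices (5): [0], [1], [2], [3], [4]
  1-simplices (9): [0,2], [0,3], [0,4], [1,2], [1,3], [1,4], [2,3], [2,4], [3,4]
  2-simplices (6): [0,2,3], [0,2,4], [0,3,4], [1,2,3], [1,2,4], [1,3,4]

so the chain groups are C_0 ≅ Z^5, C_1 ≅ Z^9, C_2 ≅ Z^6.

Boundary ∂_1: C_1 → C_0 maps an edge to its endpoints' difference, ∂[p,q] = q − p.
As a 5×9 matrix over Z this has rank 4, with invariant factors (1,1,1,1).

∂_2: C_2 → C_1 sends each 2-simplex [p,q,r] to [q,r] − [p,r] + [p,q]. For instance
  ∂[0,2,3] = [2,3] − [0,3] + [0,2],
  ∂[1,2,3] = [2,3] − [1,3] + [1,2].
The resulting 9×6 matrix has rank 5, and its Smith normal form has invariant factors (1,1,1,1,1).

Reading off H_k = ker ∂_k / im ∂_{k+1}:

  H_2: rank ker ∂_2 − rank ∂_3 = (6 − 5) − 0 = 1, and there is no ∂_3, so H_2 = Z.

(K is a triangulation of the 2-sphere S^2.)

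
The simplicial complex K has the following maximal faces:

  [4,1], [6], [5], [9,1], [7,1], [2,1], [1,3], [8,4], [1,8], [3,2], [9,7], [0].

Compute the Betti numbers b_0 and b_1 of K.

b_0 = 4, b_1 = 3.

Order the vertices as 0 < 1 < 2 < 3 < 4 < 5 < 6 < 7 < 8 < 9. Listing each simplex with vertices in this order, K has dimension 1 with simplices:

  0-simplices (10): [0], [1], [2], [3], [4], [5], [6], [7], [8], [9]
  1-simplices (9): [1,2], [1,3], [1,4], [1,7], [1,8], [1,9], [2,3], [4,8], [7,9]

so the chain groups are C_0 ≅ Z^10, C_1 ≅ Z^9.

∂_1: C_1 → C_0 is given by ∂[p,q] = [q] − [p]. For instance
  ∂[7,9] = [9] − [7].
As a 10×9 matrix over Z this has rank 6, with invariant factors (1,1,1,1,1,1).

Reading off H_k = ker ∂_k / im ∂_{k+1}:

  H_0: rank C_0 − rank ∂_1 = 10 − 6 = 4, and the invariant factors of ∂_1 are all 1, so H_0 = Z^4.
  H_1: rank ker ∂_1 − rank ∂_2 = (9 − 6) − 0 = 3, and there is no ∂_2, so H_1 = Z^3.

(K is a triangulation of the disjoint union of a wedge of 3 circles and a set of 3 points.)

Hence the Betti numbers are b_0 = 4, b_1 = 3.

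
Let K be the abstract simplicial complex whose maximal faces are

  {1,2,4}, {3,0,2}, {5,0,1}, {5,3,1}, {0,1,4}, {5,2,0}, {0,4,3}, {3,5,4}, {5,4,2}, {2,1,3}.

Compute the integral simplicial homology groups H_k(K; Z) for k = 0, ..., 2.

H_0 ≅ Z,  H_1 ≅ Z/2,  H_2 = 0.

K has 6 vertices, 15 edges, 10 triangles.
rank ∂_0 = 0, rank ∂_1 = 5 ⇒ b_0 = 6 − 0 − 5 = 1; all invariant factors of ∂_1 are 1 so no torsion. So H_0 ≅ Z.
rank ∂_1 = 5, rank ∂_2 = 10 ⇒ b_1 = 15 − 5 − 10 = 0; ∂_2 has invariant factor(s) [2] giving torsion. So H_1 ≅ Z/2.
rank ∂_2 = 10, rank ∂_3 = 0 ⇒ b_2 = 10 − 10 − 0 = 0. So H_2 ≅ 0.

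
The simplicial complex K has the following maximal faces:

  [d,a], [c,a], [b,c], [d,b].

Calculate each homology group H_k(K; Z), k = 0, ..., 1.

Fix the vertex order a < b < c < d and write every simplex with vertices in increasing order. Then dim K = 1 and the simplices of K are:

  0-simplices (4): a, b, c, d
  1-simplices (4): ac, ad, bc, bd

giving chain groups C_0 ≅ Z^4, C_1 ≅ Z^4.

Boundary ∂_1: C_1 → C_0 is given by ∂[p,q] = [q] − [p].
The resulting 4×4 matrix has rank 3, and its Smith normal form has invariant factors (1,1,1).

Now H_k = ker ∂_k / im ∂_{k+1}, so:

  H_0: rank C_0 − rank ∂_1 = 4 − 3 = 1, and the invariant factors of ∂_1 are all 1, so H_0 ≅ Z.
  H_1: rank ker ∂_1 − rank ∂_2 = (4 − 3) − 0 = 1, and there is no ∂_2, so H_1 ≅ Z.

H_0 ≅ Z,  H_1 ≅ Z.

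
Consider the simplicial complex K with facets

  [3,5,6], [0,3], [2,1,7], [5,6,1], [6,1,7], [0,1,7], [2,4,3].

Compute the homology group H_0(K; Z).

We work with the vertex ordering 0 < 1 < 2 < 3 < 4 < 5 < 6 < 7. The simplices of K, each written with vertices in increasing order, are:

  0-simplices (8): [0], [1], [2], [3], [4], [5], [6], [7]
  1-simplices (15): [0,1], [0,3], [0,7], [1,2], [1,5], [1,6], [1,7], [2,3], [2,4], [2,7], [3,4], [3,5], [3,6], [5,6], [6,7]
  2-simplices (6): [0,1,7], [1,2,7], [1,5,6], [1,6,7], [2,3,4], [3,5,6]

giving chain groups C_0 ≅ Z^8, C_1 ≅ Z^15, C_2 ≅ Z^6.

∂_1: C_1 → C_0 sends each edge [p,q] (with p < q) to q − p. For instance
  ∂[3,4] = [4] − [3].
As a 8×15 matrix over Z this has rank 7, with invariant factors (1,1,1,1,1,1,1).

The boundary map ∂_2: C_2 → C_1 sends each 2-simplex [p,q,r] to [q,r] − [p,r] + [p,q]. For instance
  ∂[1,2,7] = [2,7] − [1,7] + [1,2],
  ∂[2,3,4] = [3,4] − [2,4] + [2,3].
This gives a 15×6 integer matrix of rank 6; reducing to Smith normal form yields diagonal entries (1,1,1,1,1,1).

Computing H_k = (kernel of ∂_k) / (image of ∂_{k+1}):

  H_0: rank C_0 − rank ∂_1 = 8 − 7 = 1, and the invariant factors of ∂_1 are all 1, so H_0 = Z.

H_0 ≅ Z.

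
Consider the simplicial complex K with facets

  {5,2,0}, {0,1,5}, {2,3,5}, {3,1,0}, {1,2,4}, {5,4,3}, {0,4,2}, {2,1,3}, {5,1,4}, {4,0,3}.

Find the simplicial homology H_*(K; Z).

Take the total order 0 < 1 < 2 < 3 < 4 < 5 on the vertex set. Then K (dimension 2) consists of the simplices:

  0-simplices (6): [0], [1], [2], [3], [4], [5]
  1-simplices (15): [0,1], [0,2], [0,3], [0,4], [0,5], [1,2], [1,3], [1,4], [1,5], [2,3], [2,4], [2,5], [3,4], [3,5], [4,5]
  2-simplices (10): [0,1,3], [0,1,5], [0,2,4], [0,2,5], [0,3,4], [1,2,3], [1,2,4], [1,4,5], [2,3,5], [3,4,5]

so the chain groups are C_0 ≅ Z^6, C_1 ≅ Z^15, C_2 ≅ Z^10.

∂_1: C_1 → C_0 maps an edge to its endpoints' difference, ∂[p,q] = q − p.
The 6×15 boundary matrix has rank 5 and Smith normal form diag(1,1,1,1,1).

Boundary ∂_2: C_2 → C_1 sends each 2-simplex [p,q,r] to [q,r] − [p,r] + [p,q]. For instance
  ∂[0,3,4] = [3,4] − [0,4] + [0,3],
  ∂[3,4,5] = [4,5] − [3,5] + [3,4].
The 15×10 boundary matrix has rank 10 and Smith normal form diag(1,1,1,1,1,1,1,1,1,2).

From H_k ≅ ker(∂_k) / im(∂_{k+1}) we obtain:

  H_0: rank C_0 − rank ∂_1 = 6 − 5 = 1, and the invariant factors of ∂_1 are all 1, so H_0 ≅ Z.
  H_1: rank ker ∂_1 − rank ∂_2 = (15 − 5) − 10 = 0, and ∂_2 has invariant factor 2 > 1, so H_1 ≅ Z/2Z.
  H_2: rank ker ∂_2 − rank ∂_3 = (10 − 10) − 0 = 0, and there is no ∂_3, so H_2 ≅ 0.

(K is a triangulation of the real projective plane RP^2.)

H_0 ≅ Z,  H_1 ≅ Z/2Z,  H_2 = 0.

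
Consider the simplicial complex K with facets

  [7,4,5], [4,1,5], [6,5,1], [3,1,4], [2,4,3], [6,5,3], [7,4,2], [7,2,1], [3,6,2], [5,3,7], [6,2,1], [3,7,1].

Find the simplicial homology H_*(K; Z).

K has 7 vertices, 18 edges, 12 triangles.
rank ∂_0 = 0, rank ∂_1 = 6 ⇒ b_0 = 7 − 0 − 6 = 1; all invariant factors of ∂_1 are 1 so no torsion. So H_0 ≅ Z.
rank ∂_1 = 6, rank ∂_2 = 12 ⇒ b_1 = 18 − 6 − 12 = 0; ∂_2 has invariant factor(s) [2] giving torsion. So H_1 ≅ Z/2.
rank ∂_2 = 12, rank ∂_3 = 0 ⇒ b_2 = 12 − 12 − 0 = 0. So H_2 ≅ 0.

H_0 = Z,  H_1 = Z/2,  H_2 = 0.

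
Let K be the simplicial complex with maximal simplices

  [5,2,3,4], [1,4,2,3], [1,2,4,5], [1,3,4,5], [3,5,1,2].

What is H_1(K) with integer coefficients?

H_1 = 0.

Order the vertices as 1 < 2 < 3 < 4 < 5. Listing each simplex with vertices in this order, K has dimension 3 with simplices:

  0-simplices (5): [1], [2], [3], [4], [5]
  1-simplices (10): [1,2], [1,3], [1,4], [1,5], [2,3], [2,4], [2,5], [3,4], [3,5], [4,5]
  2-simplices (10): [1,2,3], [1,2,4], [1,2,5], [1,3,4], [1,3,5], [1,4,5], [2,3,4], [2,3,5], [2,4,5], [3,4,5]
  3-simplices (5): [1,2,3,4], [1,2,3,5], [1,2,4,5], [1,3,4,5], [2,3,4,5]

giving chain groups C_0 ≅ Z^5, C_1 ≅ Z^10, C_2 ≅ Z^10, C_3 ≅ Z^5.

The boundary map ∂_1: C_1 → C_0 is given by ∂[p,q] = [q] − [p].
The 5×10 boundary matrix has rank 4 and Smith normal form diag(1,1,1,1).

Boundary ∂_2: C_2 → C_1 maps a triangle to the signed sum of its edges. For instance
  ∂[3,4,5] = [4,5] − [3,5] + [3,4],
  ∂[2,3,5] = [3,5] − [2,5] + [2,3].
The resulting 10×10 matrix has rank 6, and its Smith normal form has invariant factors (1,1,1,1,1,1).

The boundary map ∂_3: C_3 → C_2 sends each 3-simplex σ to the alternating sum Σ_i (−1)^i (σ with its i-th vertex removed). For instance
  ∂[1,2,3,4] = [2,3,4] − [1,3,4] + [1,2,4] − [1,2,3],
  ∂[1,3,4,5] = [3,4,5] − [1,4,5] + [1,3,5] − [1,3,4].
As a 10×5 matrix over Z this has rank 4, with invariant factors (1,1,1,1).

Reading off H_k = ker ∂_k / im ∂_{k+1}:

  H_1: rank ker ∂_1 − rank ∂_2 = (10 − 4) − 6 = 0, and the invariant factors of ∂_2 are all 1, so H_1 ≅ 0.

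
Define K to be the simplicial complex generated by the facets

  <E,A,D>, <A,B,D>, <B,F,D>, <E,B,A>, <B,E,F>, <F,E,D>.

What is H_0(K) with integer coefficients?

Fix the vertex order A < B < D < E < F and write every simplex with vertices in increasing order. Then dim K = 2 and the simplices of K are:

  0-simplices (5): A, B, D, E, F
  1-simplices (9): AB, AD, AE, BD, BE, BF, DE, DF, EF
  2-simplices (6): ABD, ABE, ADE, BDF, BEF, DEF

giving chain groups C_0 ≅ Z^5, C_1 ≅ Z^9, C_2 ≅ Z^6.

∂_1: C_1 → C_0 is given by ∂[p,q] = [q] − [p]. For instance
  ∂DE = E − D.
This gives a 5×9 integer matrix of rank 4; reducing to Smith normal form yields diagonal entries (1,1,1,1).

∂_2: C_2 → C_1 maps a triangle to the signed sum of its edges. For instance
  ∂ADE = DE − AE + AD,
  ∂BEF = EF − BF + BE.
The 9×6 boundary matrix has rank 5 and Smith normal form diag(1,1,1,1,1).

Reading off H_k = ker ∂_k / im ∂_{k+1}:

  H_0: rank C_0 − rank ∂_1 = 5 − 4 = 1, and the invariant factors of ∂_1 are all 1, so H_0 ≅ Z.

H_0 ≅ Z.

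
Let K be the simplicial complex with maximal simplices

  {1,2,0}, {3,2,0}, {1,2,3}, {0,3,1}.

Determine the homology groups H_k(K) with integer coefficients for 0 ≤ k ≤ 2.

H_0 = Z,  H_1 = 0,  H_2 = Z.

Order the vertices as 0 < 1 < 2 < 3. Listing each simplex with vertices in this order, K has dimension 2 with simplices:

  0-simplices (4): [0], [1], [2], [3]
  1-simplices (6): [0,1], [0,2], [0,3], [1,2], [1,3], [2,3]
  2-simplices (4): [0,1,2], [0,1,3], [0,2,3], [1,2,3]

giving chain groups C_0 ≅ Z^4, C_1 ≅ Z^6, C_2 ≅ Z^4.

∂_1: C_1 → C_0 is given by ∂[p,q] = [q] − [p]. For instance
  ∂[0,2] = [2] − [0].
This gives a 4×6 integer matrix of rank 3; reducing to Smith normal form yields diagonal entries (1,1,1).

The boundary map ∂_2: C_2 → C_1 sends each 2-simplex [p,q,r] to [q,r] − [p,r] + [p,q]. For instance
  ∂[0,1,3] = [1,3] − [0,3] + [0,1],
  ∂[0,1,2] = [1,2] − [0,2] + [0,1].
The 6×4 boundary matrix has rank 3 and Smith normal form diag(1,1,1).

Now H_k = ker ∂_k / im ∂_{k+1}, so:

  H_0: rank C_0 − rank ∂_1 = 4 − 3 = 1, and the invariant factors of ∂_1 are all 1, so H_0 ≅ Z.
  H_1: rank ker ∂_1 − rank ∂_2 = (6 − 3) − 3 = 0, and the invariant factors of ∂_2 are all 1, so H_1 ≅ 0.
  H_2: rank ker ∂_2 − rank ∂_3 = (4 − 3) − 0 = 1, and there is no ∂_3, so H_2 ≅ Z.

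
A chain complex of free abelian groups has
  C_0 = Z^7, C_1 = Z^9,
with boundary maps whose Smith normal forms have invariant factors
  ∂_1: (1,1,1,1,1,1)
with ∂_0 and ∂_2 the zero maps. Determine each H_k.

H_0: b_0 = 7 − 0 − 6 = 1; torsion from ∂_1 factors > 1: none. So H_0 = Z.
H_1: b_1 = 9 − 6 − 0 = 3; torsion from ∂_2 factors > 1: none. So H_1 = Z^3.

H_0 = Z,  H_1 = Z^3.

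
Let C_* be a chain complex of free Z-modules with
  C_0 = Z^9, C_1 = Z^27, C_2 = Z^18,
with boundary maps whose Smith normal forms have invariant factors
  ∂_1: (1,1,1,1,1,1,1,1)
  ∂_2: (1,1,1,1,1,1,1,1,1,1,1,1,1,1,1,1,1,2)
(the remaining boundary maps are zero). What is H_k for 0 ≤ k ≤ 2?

H_0 ≅ Z,  H_1 ≅ Z × Z/2,  H_2 = 0.

H_0: b_0 = 9 − 0 − 8 = 1; torsion from ∂_1 factors > 1: none. So H_0 ≅ Z.
H_1: b_1 = 27 − 8 − 18 = 1; torsion from ∂_2 factors > 1: [2]. So H_1 ≅ Z × Z/2.
H_2: b_2 = 18 − 18 − 0 = 0; torsion from ∂_3 factors > 1: none. So H_2 ≅ 0.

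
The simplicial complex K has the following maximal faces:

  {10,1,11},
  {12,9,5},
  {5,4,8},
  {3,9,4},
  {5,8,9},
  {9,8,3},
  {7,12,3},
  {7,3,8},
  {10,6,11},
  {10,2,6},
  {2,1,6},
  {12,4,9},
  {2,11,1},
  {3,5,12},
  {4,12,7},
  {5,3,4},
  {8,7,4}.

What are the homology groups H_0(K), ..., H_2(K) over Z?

Fix the vertex order 1 < 2 < 3 < 4 < 5 < 6 < 7 < 8 < 9 < 10 < 11 < 12 and write every simplex with vertices in increasing order. Then dim K = 2 and the simplices of K are:

  0-simplices (12): [1], [2], [3], [4], [5], [6], [7], [8], [9], [10], [11], [12]
  1-simplices (28): (28 of them)
  2-simplices (17): (17 of them)

so the chain groups are C_0 ≅ Z^12, C_1 ≅ Z^28, C_2 ≅ Z^17.

Boundary ∂_1: C_1 → C_0 is given by ∂[p,q] = [q] − [p]. For instance
  ∂[2,10] = [10] − [2].
The 12×28 boundary matrix has rank 10 and Smith normal form diag(1,1,1,1,1,1,1,1,1,1).

Boundary ∂_2: C_2 → C_1 sends each 2-simplex [p,q,r] to [q,r] − [p,r] + [p,q]. For instance
  ∂[2,6,10] = [6,10] − [2,10] + [2,6],
  ∂[4,9,12] = [9,12] − [4,12] + [4,9].
This gives a 28×17 integer matrix of rank 17; reducing to Smith normal form yields diagonal entries (1,1,1,1,1,1,1,1,1,1,1,1,1,1,1,1,2).

Reading off H_k = ker ∂_k / im ∂_{k+1}:

  H_0: rank C_0 − rank ∂_1 = 12 − 10 = 2, and the invariant factors of ∂_1 are all 1, so H_0 ≅ Z^2.
  H_1: rank ker ∂_1 − rank ∂_2 = (28 − 10) − 17 = 1, and ∂_2 has invariant factor 2 > 1, so H_1 ≅ Z ⊕ Z/2.
  H_2: rank ker ∂_2 − rank ∂_3 = (17 − 17) − 0 = 0, and there is no ∂_3, so H_2 ≅ 0.

As a check, the Euler characteristic is 12 − 28 + 17 = 1, which agrees with 2 − 1 + 0 = 1.
(K is a triangulation of the disjoint union of the real projective plane RP^2 and the Möbius band.)

H_0 = Z^2,  H_1 = Z ⊕ Z/2,  H_2 = 0.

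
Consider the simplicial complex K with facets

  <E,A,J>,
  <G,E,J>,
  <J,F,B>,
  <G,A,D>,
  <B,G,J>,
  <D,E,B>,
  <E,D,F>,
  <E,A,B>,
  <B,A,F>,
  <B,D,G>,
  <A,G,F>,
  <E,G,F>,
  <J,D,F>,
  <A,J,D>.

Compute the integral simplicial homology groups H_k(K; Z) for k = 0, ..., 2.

H_0 ≅ Z,  H_1 ≅ Z^2,  H_2 ≅ Z.

Take the total order A < B < D < E < F < G < J on the vertex set. Then K (dimension 2) consists of the simplices:

  0-simplices (7): A, B, D, E, F, G, J
  1-simplices (21): AB, AD, AE, AF, AG, AJ, BD, BE, BF, BG, BJ, DE, DF, DG, DJ, EF, EG, EJ, FG, FJ, GJ
  2-simplices (14): ABE, ABF, ADG, ADJ, AEJ, AFG, BDE, BDG, BFJ, BGJ, DEF, DFJ, EFG, EGJ

Hence C_0 ≅ Z^7, C_1 ≅ Z^21, C_2 ≅ Z^14.

∂_1: C_1 → C_0 is given by ∂[p,q] = [q] − [p]. For instance
  ∂GJ = J − G.
As a 7×21 matrix over Z this has rank 6, with invariant factors (1,1,1,1,1,1).

The boundary map ∂_2: C_2 → C_1 sends each 2-simplex [p,q,r] to [q,r] − [p,r] + [p,q]. For instance
  ∂ABF = BF − AF + AB,
  ∂BFJ = FJ − BJ + BF.
The 21×14 boundary matrix has rank 13 and Smith normal form diag(1,1,1,1,1,1,1,1,1,1,1,1,1).

From H_k ≅ ker(∂_k) / im(∂_{k+1}) we obtain:

  H_0: rank C_0 − rank ∂_1 = 7 − 6 = 1, and the invariant factors of ∂_1 are all 1, so H_0 ≅ Z.
  H_1: rank ker ∂_1 − rank ∂_2 = (21 − 6) − 13 = 2, and the invariant factors of ∂_2 are all 1, so H_1 ≅ Z^2.
  H_2: rank ker ∂_2 − rank ∂_3 = (14 − 13) − 0 = 1, and there is no ∂_3, so H_2 ≅ Z.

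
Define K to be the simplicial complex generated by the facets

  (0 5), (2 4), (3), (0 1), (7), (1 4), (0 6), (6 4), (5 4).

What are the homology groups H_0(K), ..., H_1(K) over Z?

H_0 = Z^3,  H_1 = Z^2.

Order the vertices as 0 < 1 < 2 < 3 < 4 < 5 < 6 < 7. Listing each simplex with vertices in this order, K has dimension 1 with simplices:

  0-simplices (8): [0], [1], [2], [3], [4], [5], [6], [7]
  1-simplices (7): [0,1], [0,5], [0,6], [1,4], [2,4], [4,5], [4,6]

giving chain groups C_0 ≅ Z^8, C_1 ≅ Z^7.

∂_1: C_1 → C_0 sends each edge [p,q] (with p < q) to q − p.
The resulting 8×7 matrix has rank 5, and its Smith normal form has invariant factors (1,1,1,1,1).

From H_k ≅ ker(∂_k) / im(∂_{k+1}) we obtain:

  H_0: rank C_0 − rank ∂_1 = 8 − 5 = 3, and the invariant factors of ∂_1 are all 1, so H_0 = Z^3.
  H_1: rank ker ∂_1 − rank ∂_2 = (7 − 5) − 0 = 2, and there is no ∂_2, so H_1 = Z^2.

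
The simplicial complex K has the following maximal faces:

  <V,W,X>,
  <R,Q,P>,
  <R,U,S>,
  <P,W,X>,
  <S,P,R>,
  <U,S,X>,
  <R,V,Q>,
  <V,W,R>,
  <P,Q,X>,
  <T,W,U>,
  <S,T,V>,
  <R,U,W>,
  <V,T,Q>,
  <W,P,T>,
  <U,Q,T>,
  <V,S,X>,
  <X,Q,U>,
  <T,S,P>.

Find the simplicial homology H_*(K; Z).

Take the total order P < Q < R < S < T < U < V < W < X on the vertex set. Then K (dimension 2) consists of the simplices:

  0-simplices (9): P, Q, R, S, T, U, V, W, X
  1-simplices (27): PQ, PR, PS, PT, PW, PX, QR, QT, QU, QV, QX, RS, RU, RV, RW, ST, SU, SV, SX, TU, TV, TW, UW, UX, VW, VX, WX
  2-simplices (18): PQR, PQX, PRS, PST, PTW, PWX, QRV, QTU, QTV, QUX, RSU, RUW, RVW, STV, SUX, SVX, TUW, VWX

Hence C_0 ≅ Z^9, C_1 ≅ Z^27, C_2 ≅ Z^18.

Boundary ∂_1: C_1 → C_0 is given by ∂[p,q] = [q] − [p]. For instance
  ∂QX = X − Q.
As a 9×27 matrix over Z this has rank 8, with invariant factors (1,1,1,1,1,1,1,1).

Boundary ∂_2: C_2 → C_1 acts by ∂[p,q,r] = [q,r] − [p,r] + [p,q]. For instance
  ∂STV = TV − SV + ST,
  ∂QUX = UX − QX + QU.
The resulting 27×18 matrix has rank 17, and its Smith normal form has invariant factors (1,1,1,1,1,1,1,1,1,1,1,1,1,1,1,1,1).

Now H_k = ker ∂_k / im ∂_{k+1}, so:

  H_0: rank C_0 − rank ∂_1 = 9 − 8 = 1, and the invariant factors of ∂_1 are all 1, so H_0 = Z.
  H_1: rank ker ∂_1 − rank ∂_2 = (27 − 8) − 17 = 2, and the invariant factors of ∂_2 are all 1, so H_1 = Z^2.
  H_2: rank ker ∂_2 − rank ∂_3 = (18 − 17) − 0 = 1, and there is no ∂_3, so H_2 = Z.

H_0 = Z,  H_1 = Z^2,  H_2 = Z.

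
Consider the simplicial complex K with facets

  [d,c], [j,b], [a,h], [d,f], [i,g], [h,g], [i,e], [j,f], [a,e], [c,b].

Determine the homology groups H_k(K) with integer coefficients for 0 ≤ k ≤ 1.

H_0 = Z^2,  H_1 = Z^2.

Order the vertices as a < b < c < d < e < f < g < h < i < j. Listing each simplex with vertices in this order, K has dimension 1 with simplices:

  0-simplices (10): a, b, c, d, e, f, g, h, i, j
  1-simplices (10): ae, ah, bc, bj, cd, df, ei, fj, gh, gi

Hence C_0 ≅ Z^10, C_1 ≅ Z^10.

Boundary ∂_1: C_1 → C_0 maps an edge to its endpoints' difference, ∂[p,q] = q − p. For instance
  ∂bc = c − b.
This gives a 10×10 integer matrix of rank 8; reducing to Smith normal form yields diagonal entries (1,1,1,1,1,1,1,1).

Reading off H_k = ker ∂_k / im ∂_{k+1}:

  H_0: rank C_0 − rank ∂_1 = 10 − 8 = 2, and the invariant factors of ∂_1 are all 1, so H_0 = Z^2.
  H_1: rank ker ∂_1 − rank ∂_2 = (10 − 8) − 0 = 2, and there is no ∂_2, so H_1 = Z^2.

(K is a triangulation of the disjoint union of the circle S^1 and the circle S^1.)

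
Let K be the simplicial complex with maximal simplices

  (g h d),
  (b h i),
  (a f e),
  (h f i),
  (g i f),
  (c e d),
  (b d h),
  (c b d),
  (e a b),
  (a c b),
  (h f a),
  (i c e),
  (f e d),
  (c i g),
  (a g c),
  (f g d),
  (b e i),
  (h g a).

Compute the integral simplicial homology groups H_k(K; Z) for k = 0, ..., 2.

H_0 = Z,  H_1 = Z × Z/2,  H_2 = 0.

Take the total order a < b < c < d < e < f < g < h < i on the vertex set. Then K (dimension 2) consists of the simplices:

  0-simplices (9): a, b, c, d, e, f, g, h, i
  1-simplices (27): ab, ac, ae, af, ag, ah, bc, bd, be, bh, bi, cd, ce, cg, ci, de, df, dg, dh, ef, ei, fg, fh, fi, gh, gi, hi
  2-simplices (18): abc, abe, acg, aef, afh, agh, bcd, bdh, bei, bhi, cde, cei, cgi, def, dfg, dgh, fgi, fhi

Hence C_0 ≅ Z^9, C_1 ≅ Z^27, C_2 ≅ Z^18.

Boundary ∂_1: C_1 → C_0 is given by ∂[p,q] = [q] − [p].
The 9×27 boundary matrix has rank 8 and Smith normal form diag(1,1,1,1,1,1,1,1).

Boundary ∂_2: C_2 → C_1 acts by ∂[p,q,r] = [q,r] − [p,r] + [p,q]. For instance
  ∂cgi = gi − ci + cg,
  ∂def = ef − df + de.
The resulting 27×18 matrix has rank 18, and its Smith normal form has invariant factors (1,1,1,1,1,1,1,1,1,1,1,1,1,1,1,1,1,2).

Computing H_k = (kernel of ∂_k) / (image of ∂_{k+1}):

  H_0: rank C_0 − rank ∂_1 = 9 − 8 = 1, and the invariant factors of ∂_1 are all 1, so H_0 = Z.
  H_1: rank ker ∂_1 − rank ∂_2 = (27 − 8) − 18 = 1, and ∂_2 has invariant factor 2 > 1, so H_1 = Z × Z/2.
  H_2: rank ker ∂_2 − rank ∂_3 = (18 − 18) − 0 = 0, and there is no ∂_3, so H_2 = 0.

(K is a triangulation of the Klein bottle.)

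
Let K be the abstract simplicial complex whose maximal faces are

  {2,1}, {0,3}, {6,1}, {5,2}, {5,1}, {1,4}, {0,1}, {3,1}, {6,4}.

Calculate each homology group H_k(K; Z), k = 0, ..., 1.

H_0 = Z,  H_1 = Z^3.

Order the vertices as 0 < 1 < 2 < 3 < 4 < 5 < 6. Listing each simplex with vertices in this order, K has dimension 1 with simplices:

  0-simplices (7): [0], [1], [2], [3], [4], [5], [6]
  1-simplices (9): [0,1], [0,3], [1,2], [1,3], [1,4], [1,5], [1,6], [2,5], [4,6]

Hence C_0 ≅ Z^7, C_1 ≅ Z^9.

∂_1: C_1 → C_0 sends each edge [p,q] (with p < q) to q − p.
The 7×9 boundary matrix has rank 6 and Smith normal form diag(1,1,1,1,1,1).

Reading off H_k = ker ∂_k / im ∂_{k+1}:

  H_0: rank C_0 − rank ∂_1 = 7 − 6 = 1, and the invariant factors of ∂_1 are all 1, so H_0 ≅ Z.
  H_1: rank ker ∂_1 − rank ∂_2 = (9 − 6) − 0 = 3, and there is no ∂_2, so H_1 ≅ Z^3.

As a check, the Euler characteristic is 7 − 9 = -2, which agrees with 1 − 3 = -2.
(K is a triangulation of a wedge of 3 circles.)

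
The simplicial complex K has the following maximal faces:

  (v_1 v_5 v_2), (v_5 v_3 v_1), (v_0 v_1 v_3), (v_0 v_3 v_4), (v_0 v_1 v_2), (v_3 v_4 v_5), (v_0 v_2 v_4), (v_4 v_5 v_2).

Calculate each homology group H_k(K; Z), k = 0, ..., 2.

Take the total order v_0 < v_1 < v_2 < v_3 < v_4 < v_5 on the vertex set. Then K (dimension 2) consists of the simplices:

  0-simplices (6): [v_0], [v_1], [v_2], [v_3], [v_4], [v_5]
  1-simplices (12): [v_0,v_1], [v_0,v_2], [v_0,v_3], [v_0,v_4], [v_1,v_2], [v_1,v_3], [v_1,v_5], [v_2,v_4], [v_2,v_5], [v_3,v_4], [v_3,v_5], [v_4,v_5]
  2-simplices (8): [v_0,v_1,v_2], [v_0,v_1,v_3], [v_0,v_2,v_4], [v_0,v_3,v_4], [v_1,v_2,v_5], [v_1,v_3,v_5], [v_2,v_4,v_5], [v_3,v_4,v_5]

giving chain groups C_0 ≅ Z^6, C_1 ≅ Z^12, C_2 ≅ Z^8.

Boundary ∂_1: C_1 → C_0 sends each edge [p,q] (with p < q) to q − p.
The 6×12 boundary matrix has rank 5 and Smith normal form diag(1,1,1,1,1).

Boundary ∂_2: C_2 → C_1 maps a triangle to the signed sum of its edges. For instance
  ∂[v_0,v_2,v_4] = [v_2,v_4] − [v_0,v_4] + [v_0,v_2],
  ∂[v_0,v_1,v_2] = [v_1,v_2] − [v_0,v_2] + [v_0,v_1].
As a 12×8 matrix over Z this has rank 7, with invariant factors (1,1,1,1,1,1,1).

Reading off H_k = ker ∂_k / im ∂_{k+1}:

  H_0: rank C_0 − rank ∂_1 = 6 − 5 = 1, and the invariant factors of ∂_1 are all 1, so H_0 = Z.
  H_1: rank ker ∂_1 − rank ∂_2 = (12 − 5) − 7 = 0, and the invariant factors of ∂_2 are all 1, so H_1 = 0.
  H_2: rank ker ∂_2 − rank ∂_3 = (8 − 7) − 0 = 1, and there is no ∂_3, so H_2 = Z.

(K is a triangulation of the 2-sphere S^2.)

H_0 = Z,  H_1 = 0,  H_2 = Z.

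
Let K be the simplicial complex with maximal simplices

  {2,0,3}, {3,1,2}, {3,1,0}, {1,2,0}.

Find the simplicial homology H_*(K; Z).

H_0 ≅ Z,  H_1 = 0,  H_2 ≅ Z.

Take the total order 0 < 1 < 2 < 3 on the vertex set. Then K (dimension 2) consists of the simplices:

  0-simplices (4): [0], [1], [2], [3]
  1-simplices (6): [0,1], [0,2], [0,3], [1,2], [1,3], [2,3]
  2-simplices (4): [0,1,2], [0,1,3], [0,2,3], [1,2,3]

Hence C_0 ≅ Z^4, C_1 ≅ Z^6, C_2 ≅ Z^4.

Boundary ∂_1: C_1 → C_0 sends each edge [p,q] (with p < q) to q − p.
This gives a 4×6 integer matrix of rank 3; reducing to Smith normal form yields diagonal entries (1,1,1).

∂_2: C_2 → C_1 sends each 2-simplex [p,q,r] to [q,r] − [p,r] + [p,q]. For instance
  ∂[0,2,3] = [2,3] − [0,3] + [0,2],
  ∂[0,1,3] = [1,3] − [0,3] + [0,1].
The resulting 6×4 matrix has rank 3, and its Smith normal form has invariant factors (1,1,1).

Computing H_k = (kernel of ∂_k) / (image of ∂_{k+1}):

  H_0: rank C_0 − rank ∂_1 = 4 − 3 = 1, and the invariant factors of ∂_1 are all 1, so H_0 = Z.
  H_1: rank ker ∂_1 − rank ∂_2 = (6 − 3) − 3 = 0, and the invariant factors of ∂_2 are all 1, so H_1 = 0.
  H_2: rank ker ∂_2 − rank ∂_3 = (4 − 3) − 0 = 1, and there is no ∂_3, so H_2 = Z.

As a check, the Euler characteristic is 4 − 6 + 4 = 2, which agrees with 1 − 0 + 1 = 2.
(K is a triangulation of the 2-sphere S^2.)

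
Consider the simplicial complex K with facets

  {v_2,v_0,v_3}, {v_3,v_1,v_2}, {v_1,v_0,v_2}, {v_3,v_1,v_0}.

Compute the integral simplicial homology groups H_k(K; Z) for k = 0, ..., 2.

H_0 ≅ Z,  H_1 = 0,  H_2 ≅ Z.

Take the total order v_0 < v_1 < v_2 < v_3 on the vertex set. Then K (dimension 2) consists of the simplices:

  0-simplices (4): [v_0], [v_1], [v_2], [v_3]
  1-simplices (6): [v_0,v_1], [v_0,v_2], [v_0,v_3], [v_1,v_2], [v_1,v_3], [v_2,v_3]
  2-simplices (4): [v_0,v_1,v_2], [v_0,v_1,v_3], [v_0,v_2,v_3], [v_1,v_2,v_3]

Hence C_0 ≅ Z^4, C_1 ≅ Z^6, C_2 ≅ Z^4.

The boundary map ∂_1: C_1 → C_0 is given by ∂[p,q] = [q] − [p]. For instance
  ∂[v_0,v_1] = [v_1] − [v_0].
As a 4×6 matrix over Z this has rank 3, with invariant factors (1,1,1).

∂_2: C_2 → C_1 acts by ∂[p,q,r] = [q,r] − [p,r] + [p,q]. For instance
  ∂[v_0,v_1,v_2] = [v_1,v_2] − [v_0,v_2] + [v_0,v_1],
  ∂[v_1,v_2,v_3] = [v_2,v_3] − [v_1,v_3] + [v_1,v_2].
As a 6×4 matrix over Z this has rank 3, with invariant factors (1,1,1).

From H_k ≅ ker(∂_k) / im(∂_{k+1}) we obtain:

  H_0: rank C_0 − rank ∂_1 = 4 − 3 = 1, and the invariant factors of ∂_1 are all 1, so H_0 ≅ Z.
  H_1: rank ker ∂_1 − rank ∂_2 = (6 − 3) − 3 = 0, and the invariant factors of ∂_2 are all 1, so H_1 ≅ 0.
  H_2: rank ker ∂_2 − rank ∂_3 = (4 − 3) − 0 = 1, and there is no ∂_3, so H_2 ≅ Z.

As a check, the Euler characteristic is 4 − 6 + 4 = 2, which agrees with 1 − 0 + 1 = 2.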